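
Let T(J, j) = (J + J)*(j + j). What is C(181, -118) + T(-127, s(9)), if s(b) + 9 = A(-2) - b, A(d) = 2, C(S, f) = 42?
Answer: 8170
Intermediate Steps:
s(b) = -7 - b (s(b) = -9 + (2 - b) = -7 - b)
T(J, j) = 4*J*j (T(J, j) = (2*J)*(2*j) = 4*J*j)
C(181, -118) + T(-127, s(9)) = 42 + 4*(-127)*(-7 - 1*9) = 42 + 4*(-127)*(-7 - 9) = 42 + 4*(-127)*(-16) = 42 + 8128 = 8170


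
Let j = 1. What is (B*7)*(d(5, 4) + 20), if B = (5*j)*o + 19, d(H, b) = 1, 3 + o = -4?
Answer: -2352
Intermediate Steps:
o = -7 (o = -3 - 4 = -7)
B = -16 (B = (5*1)*(-7) + 19 = 5*(-7) + 19 = -35 + 19 = -16)
(B*7)*(d(5, 4) + 20) = (-16*7)*(1 + 20) = -112*21 = -2352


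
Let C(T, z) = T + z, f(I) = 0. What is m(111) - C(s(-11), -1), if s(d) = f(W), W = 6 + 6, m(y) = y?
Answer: 112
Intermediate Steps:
W = 12
s(d) = 0
m(111) - C(s(-11), -1) = 111 - (0 - 1) = 111 - 1*(-1) = 111 + 1 = 112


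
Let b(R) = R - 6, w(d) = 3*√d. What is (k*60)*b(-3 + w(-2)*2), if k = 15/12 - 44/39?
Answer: -855/13 + 570*I*√2/13 ≈ -65.769 + 62.008*I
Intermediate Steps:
k = 19/156 (k = 15*(1/12) - 44*1/39 = 5/4 - 44/39 = 19/156 ≈ 0.12179)
b(R) = -6 + R
(k*60)*b(-3 + w(-2)*2) = ((19/156)*60)*(-6 + (-3 + (3*√(-2))*2)) = 95*(-6 + (-3 + (3*(I*√2))*2))/13 = 95*(-6 + (-3 + (3*I*√2)*2))/13 = 95*(-6 + (-3 + 6*I*√2))/13 = 95*(-9 + 6*I*√2)/13 = -855/13 + 570*I*√2/13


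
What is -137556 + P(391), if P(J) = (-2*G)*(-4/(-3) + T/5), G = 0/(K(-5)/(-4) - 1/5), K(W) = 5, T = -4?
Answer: -137556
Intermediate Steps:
G = 0 (G = 0/(5/(-4) - 1/5) = 0/(5*(-¼) - 1*⅕) = 0/(-5/4 - ⅕) = 0/(-29/20) = 0*(-20/29) = 0)
P(J) = 0 (P(J) = (-2*0)*(-4/(-3) - 4/5) = 0*(-4*(-⅓) - 4*⅕) = 0*(4/3 - ⅘) = 0*(8/15) = 0)
-137556 + P(391) = -137556 + 0 = -137556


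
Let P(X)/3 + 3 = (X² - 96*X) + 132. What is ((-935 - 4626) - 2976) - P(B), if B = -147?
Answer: -116087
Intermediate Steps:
P(X) = 387 - 288*X + 3*X² (P(X) = -9 + 3*((X² - 96*X) + 132) = -9 + 3*(132 + X² - 96*X) = -9 + (396 - 288*X + 3*X²) = 387 - 288*X + 3*X²)
((-935 - 4626) - 2976) - P(B) = ((-935 - 4626) - 2976) - (387 - 288*(-147) + 3*(-147)²) = (-5561 - 2976) - (387 + 42336 + 3*21609) = -8537 - (387 + 42336 + 64827) = -8537 - 1*107550 = -8537 - 107550 = -116087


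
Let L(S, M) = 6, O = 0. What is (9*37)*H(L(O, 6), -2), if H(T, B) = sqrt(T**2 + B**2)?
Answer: 666*sqrt(10) ≈ 2106.1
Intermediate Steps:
H(T, B) = sqrt(B**2 + T**2)
(9*37)*H(L(O, 6), -2) = (9*37)*sqrt((-2)**2 + 6**2) = 333*sqrt(4 + 36) = 333*sqrt(40) = 333*(2*sqrt(10)) = 666*sqrt(10)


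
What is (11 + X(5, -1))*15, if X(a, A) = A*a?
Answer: 90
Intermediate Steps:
(11 + X(5, -1))*15 = (11 - 1*5)*15 = (11 - 5)*15 = 6*15 = 90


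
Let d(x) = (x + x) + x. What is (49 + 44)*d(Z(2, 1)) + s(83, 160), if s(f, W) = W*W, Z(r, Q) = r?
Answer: 26158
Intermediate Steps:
d(x) = 3*x (d(x) = 2*x + x = 3*x)
s(f, W) = W²
(49 + 44)*d(Z(2, 1)) + s(83, 160) = (49 + 44)*(3*2) + 160² = 93*6 + 25600 = 558 + 25600 = 26158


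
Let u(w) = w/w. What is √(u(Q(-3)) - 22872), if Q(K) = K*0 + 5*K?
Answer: I*√22871 ≈ 151.23*I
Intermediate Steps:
Q(K) = 5*K (Q(K) = 0 + 5*K = 5*K)
u(w) = 1
√(u(Q(-3)) - 22872) = √(1 - 22872) = √(-22871) = I*√22871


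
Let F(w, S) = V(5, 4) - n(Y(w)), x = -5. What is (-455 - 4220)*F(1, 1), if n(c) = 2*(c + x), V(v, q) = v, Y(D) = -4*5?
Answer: -257125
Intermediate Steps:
Y(D) = -20
n(c) = -10 + 2*c (n(c) = 2*(c - 5) = 2*(-5 + c) = -10 + 2*c)
F(w, S) = 55 (F(w, S) = 5 - (-10 + 2*(-20)) = 5 - (-10 - 40) = 5 - 1*(-50) = 5 + 50 = 55)
(-455 - 4220)*F(1, 1) = (-455 - 4220)*55 = -4675*55 = -257125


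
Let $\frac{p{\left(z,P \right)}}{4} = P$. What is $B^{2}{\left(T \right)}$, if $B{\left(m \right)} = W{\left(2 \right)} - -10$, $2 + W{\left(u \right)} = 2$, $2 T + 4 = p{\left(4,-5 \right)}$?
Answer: $100$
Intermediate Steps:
$p{\left(z,P \right)} = 4 P$
$T = -12$ ($T = -2 + \frac{4 \left(-5\right)}{2} = -2 + \frac{1}{2} \left(-20\right) = -2 - 10 = -12$)
$W{\left(u \right)} = 0$ ($W{\left(u \right)} = -2 + 2 = 0$)
$B{\left(m \right)} = 10$ ($B{\left(m \right)} = 0 - -10 = 0 + 10 = 10$)
$B^{2}{\left(T \right)} = 10^{2} = 100$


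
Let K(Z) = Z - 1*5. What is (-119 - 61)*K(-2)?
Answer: 1260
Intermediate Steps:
K(Z) = -5 + Z (K(Z) = Z - 5 = -5 + Z)
(-119 - 61)*K(-2) = (-119 - 61)*(-5 - 2) = -180*(-7) = 1260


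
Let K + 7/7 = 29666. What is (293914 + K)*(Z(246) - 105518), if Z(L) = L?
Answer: -34063808488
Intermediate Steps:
K = 29665 (K = -1 + 29666 = 29665)
(293914 + K)*(Z(246) - 105518) = (293914 + 29665)*(246 - 105518) = 323579*(-105272) = -34063808488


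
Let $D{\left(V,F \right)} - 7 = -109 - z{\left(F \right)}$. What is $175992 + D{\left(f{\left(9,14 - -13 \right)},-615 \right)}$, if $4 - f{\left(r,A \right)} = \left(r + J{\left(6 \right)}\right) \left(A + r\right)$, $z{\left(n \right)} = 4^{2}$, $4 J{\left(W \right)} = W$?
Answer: $175874$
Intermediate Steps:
$J{\left(W \right)} = \frac{W}{4}$
$z{\left(n \right)} = 16$
$f{\left(r,A \right)} = 4 - \left(\frac{3}{2} + r\right) \left(A + r\right)$ ($f{\left(r,A \right)} = 4 - \left(r + \frac{1}{4} \cdot 6\right) \left(A + r\right) = 4 - \left(r + \frac{3}{2}\right) \left(A + r\right) = 4 - \left(\frac{3}{2} + r\right) \left(A + r\right)$)
$D{\left(V,F \right)} = -118$ ($D{\left(V,F \right)} = 7 - 125 = -118$)
$175992 + D{\left(f{\left(9,14 - -13 \right)},-615 \right)} = 175992 - 118 = 175874$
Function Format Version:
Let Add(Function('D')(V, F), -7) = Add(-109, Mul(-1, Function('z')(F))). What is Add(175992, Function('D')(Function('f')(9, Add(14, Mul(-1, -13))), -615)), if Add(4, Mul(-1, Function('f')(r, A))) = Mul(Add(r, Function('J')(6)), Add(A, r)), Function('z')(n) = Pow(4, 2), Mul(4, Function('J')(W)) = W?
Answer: 175874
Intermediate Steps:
Function('J')(W) = Mul(Rational(1, 4), W)
Function('z')(n) = 16
Function('f')(r, A) = Add(4, Mul(-1, Add(Rational(3, 2), r), Add(A, r))) (Function('f')(r, A) = Add(4, Mul(-1, Mul(Add(r, Mul(Rational(1, 4), 6)), Add(A, r)))) = Add(4, Mul(-1, Mul(Add(r, Rational(3, 2)), Add(A, r)))) = Add(4, Mul(-1, Mul(Add(Rational(3, 2), r), Add(A, r)))) = Add(4, Mul(-1, Add(Rational(3, 2), r), Add(A, r))))
Function('D')(V, F) = -118 (Function('D')(V, F) = Add(7, Add(-109, Mul(-1, 16))) = Add(7, Add(-109, -16)) = Add(7, -125) = -118)
Add(175992, Function('D')(Function('f')(9, Add(14, Mul(-1, -13))), -615)) = Add(175992, -118) = 175874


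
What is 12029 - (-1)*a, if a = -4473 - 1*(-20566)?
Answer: 28122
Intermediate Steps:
a = 16093 (a = -4473 + 20566 = 16093)
12029 - (-1)*a = 12029 - (-1)*16093 = 12029 - 1*(-16093) = 12029 + 16093 = 28122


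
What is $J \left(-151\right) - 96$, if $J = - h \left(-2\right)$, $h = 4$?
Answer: $-1304$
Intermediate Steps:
$J = 8$ ($J = \left(-1\right) 4 \left(-2\right) = \left(-4\right) \left(-2\right) = 8$)
$J \left(-151\right) - 96 = 8 \left(-151\right) - 96 = -1208 - 96 = -1304$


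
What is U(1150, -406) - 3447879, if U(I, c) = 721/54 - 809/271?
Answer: -50456109581/14634 ≈ -3.4479e+6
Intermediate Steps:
U(I, c) = 151705/14634 (U(I, c) = 721*(1/54) - 809*1/271 = 721/54 - 809/271 = 151705/14634)
U(1150, -406) - 3447879 = 151705/14634 - 3447879 = -50456109581/14634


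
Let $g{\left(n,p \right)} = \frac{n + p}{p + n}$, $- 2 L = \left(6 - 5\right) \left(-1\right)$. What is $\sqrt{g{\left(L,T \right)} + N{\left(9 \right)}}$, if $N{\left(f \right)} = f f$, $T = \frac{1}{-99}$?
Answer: $\sqrt{82} \approx 9.0554$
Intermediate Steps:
$L = \frac{1}{2}$ ($L = - \frac{\left(6 - 5\right) \left(-1\right)}{2} = - \frac{1 \left(-1\right)}{2} = \left(- \frac{1}{2}\right) \left(-1\right) = \frac{1}{2} \approx 0.5$)
$T = - \frac{1}{99} \approx -0.010101$
$g{\left(n,p \right)} = 1$ ($g{\left(n,p \right)} = \frac{n + p}{n + p} = 1$)
$N{\left(f \right)} = f^{2}$
$\sqrt{g{\left(L,T \right)} + N{\left(9 \right)}} = \sqrt{1 + 9^{2}} = \sqrt{1 + 81} = \sqrt{82}$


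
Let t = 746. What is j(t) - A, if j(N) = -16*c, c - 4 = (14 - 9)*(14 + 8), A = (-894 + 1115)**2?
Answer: -50665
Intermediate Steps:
A = 48841 (A = 221**2 = 48841)
c = 114 (c = 4 + (14 - 9)*(14 + 8) = 4 + 5*22 = 4 + 110 = 114)
j(N) = -1824 (j(N) = -16*114 = -1824)
j(t) - A = -1824 - 1*48841 = -1824 - 48841 = -50665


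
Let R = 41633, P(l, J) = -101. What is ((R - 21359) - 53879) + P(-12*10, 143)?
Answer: -33706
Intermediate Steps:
((R - 21359) - 53879) + P(-12*10, 143) = ((41633 - 21359) - 53879) - 101 = (20274 - 53879) - 101 = -33605 - 101 = -33706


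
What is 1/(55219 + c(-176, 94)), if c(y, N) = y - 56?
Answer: 1/54987 ≈ 1.8186e-5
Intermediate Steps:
c(y, N) = -56 + y
1/(55219 + c(-176, 94)) = 1/(55219 + (-56 - 176)) = 1/(55219 - 232) = 1/54987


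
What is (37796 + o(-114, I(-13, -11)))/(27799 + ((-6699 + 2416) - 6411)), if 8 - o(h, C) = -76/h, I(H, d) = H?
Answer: 2062/933 ≈ 2.2101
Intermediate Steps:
o(h, C) = 8 + 76/h (o(h, C) = 8 - (-76)/h = 8 + 76/h)
(37796 + o(-114, I(-13, -11)))/(27799 + ((-6699 + 2416) - 6411)) = (37796 + (8 + 76/(-114)))/(27799 + ((-6699 + 2416) - 6411)) = (37796 + (8 + 76*(-1/114)))/(27799 + (-4283 - 6411)) = (37796 + (8 - 2/3))/(27799 - 10694) = (37796 + 22/3)/17105 = (113410/3)*(1/17105) = 2062/933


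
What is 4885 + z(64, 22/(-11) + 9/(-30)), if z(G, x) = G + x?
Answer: 49467/10 ≈ 4946.7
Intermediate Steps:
4885 + z(64, 22/(-11) + 9/(-30)) = 4885 + (64 + (22/(-11) + 9/(-30))) = 4885 + (64 + (22*(-1/11) + 9*(-1/30))) = 4885 + (64 + (-2 - 3/10)) = 4885 + (64 - 23/10) = 4885 + 617/10 = 49467/10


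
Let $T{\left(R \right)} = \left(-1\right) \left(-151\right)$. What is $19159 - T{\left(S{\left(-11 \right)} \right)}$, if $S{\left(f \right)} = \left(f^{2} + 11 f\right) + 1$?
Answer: $19008$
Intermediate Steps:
$S{\left(f \right)} = 1 + f^{2} + 11 f$
$T{\left(R \right)} = 151$
$19159 - T{\left(S{\left(-11 \right)} \right)} = 19159 - 151 = 19008$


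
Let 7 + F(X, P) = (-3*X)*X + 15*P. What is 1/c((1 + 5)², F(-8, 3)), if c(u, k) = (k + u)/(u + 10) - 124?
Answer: -23/2911 ≈ -0.0079011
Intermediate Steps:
F(X, P) = -7 - 3*X² + 15*P (F(X, P) = -7 + ((-3*X)*X + 15*P) = -7 + (-3*X² + 15*P) = -7 - 3*X² + 15*P)
c(u, k) = -124 + (k + u)/(10 + u) (c(u, k) = (k + u)/(10 + u) - 124 = -124 + (k + u)/(10 + u))
1/c((1 + 5)², F(-8, 3)) = 1/((-1240 + (-7 - 3*(-8)² + 15*3) - 123*(1 + 5)²)/(10 + (1 + 5)²)) = 1/((-1240 + (-7 - 3*64 + 45) - 123*6²)/(10 + 6²)) = 1/((-1240 + (-7 - 192 + 45) - 123*36)/(10 + 36)) = 1/((-1240 - 154 - 4428)/46) = 1/((1/46)*(-5822)) = 1/(-2911/23) = -23/2911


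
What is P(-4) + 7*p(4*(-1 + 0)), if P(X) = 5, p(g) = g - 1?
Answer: -30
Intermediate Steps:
p(g) = -1 + g
P(-4) + 7*p(4*(-1 + 0)) = 5 + 7*(-1 + 4*(-1 + 0)) = 5 + 7*(-1 + 4*(-1)) = 5 + 7*(-1 - 4) = 5 + 7*(-5) = 5 - 35 = -30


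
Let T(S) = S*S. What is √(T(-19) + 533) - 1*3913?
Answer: -3913 + √894 ≈ -3883.1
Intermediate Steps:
T(S) = S²
√(T(-19) + 533) - 1*3913 = √((-19)² + 533) - 1*3913 = √(361 + 533) - 3913 = √894 - 3913 = -3913 + √894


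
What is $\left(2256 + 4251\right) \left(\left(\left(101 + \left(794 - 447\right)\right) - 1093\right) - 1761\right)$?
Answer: $-15655842$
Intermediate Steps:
$\left(2256 + 4251\right) \left(\left(\left(101 + \left(794 - 447\right)\right) - 1093\right) - 1761\right) = 6507 \left(\left(\left(101 + 347\right) - 1093\right) - 1761\right) = 6507 \left(\left(448 - 1093\right) - 1761\right) = 6507 \left(-645 - 1761\right) = 6507 \left(-2406\right) = -15655842$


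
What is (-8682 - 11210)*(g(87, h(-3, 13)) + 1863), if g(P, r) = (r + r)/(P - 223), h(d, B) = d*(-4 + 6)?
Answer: -630029370/17 ≈ -3.7061e+7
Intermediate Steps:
h(d, B) = 2*d (h(d, B) = d*2 = 2*d)
g(P, r) = 2*r/(-223 + P) (g(P, r) = (2*r)/(-223 + P) = 2*r/(-223 + P))
(-8682 - 11210)*(g(87, h(-3, 13)) + 1863) = (-8682 - 11210)*(2*(2*(-3))/(-223 + 87) + 1863) = -19892*(2*(-6)/(-136) + 1863) = -19892*(2*(-6)*(-1/136) + 1863) = -19892*(3/34 + 1863) = -19892*63345/34 = -630029370/17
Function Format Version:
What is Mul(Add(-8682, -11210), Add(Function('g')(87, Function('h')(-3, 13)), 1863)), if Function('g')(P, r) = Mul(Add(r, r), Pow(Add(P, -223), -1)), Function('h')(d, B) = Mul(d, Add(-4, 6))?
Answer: Rational(-630029370, 17) ≈ -3.7061e+7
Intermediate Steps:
Function('h')(d, B) = Mul(2, d) (Function('h')(d, B) = Mul(d, 2) = Mul(2, d))
Function('g')(P, r) = Mul(2, r, Pow(Add(-223, P), -1)) (Function('g')(P, r) = Mul(Mul(2, r), Pow(Add(-223, P), -1)) = Mul(2, r, Pow(Add(-223, P), -1)))
Mul(Add(-8682, -11210), Add(Function('g')(87, Function('h')(-3, 13)), 1863)) = Mul(Add(-8682, -11210), Add(Mul(2, Mul(2, -3), Pow(Add(-223, 87), -1)), 1863)) = Mul(-19892, Add(Mul(2, -6, Pow(-136, -1)), 1863)) = Mul(-19892, Add(Mul(2, -6, Rational(-1, 136)), 1863)) = Mul(-19892, Add(Rational(3, 34), 1863)) = Mul(-19892, Rational(63345, 34)) = Rational(-630029370, 17)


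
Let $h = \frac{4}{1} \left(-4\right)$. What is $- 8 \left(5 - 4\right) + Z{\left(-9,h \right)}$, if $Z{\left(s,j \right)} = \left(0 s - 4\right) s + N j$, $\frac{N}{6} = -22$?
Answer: $2140$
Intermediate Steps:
$N = -132$ ($N = 6 \left(-22\right) = -132$)
$h = -16$ ($h = 4 \cdot 1 \left(-4\right) = 4 \left(-4\right) = -16$)
$Z{\left(s,j \right)} = - 132 j - 4 s$ ($Z{\left(s,j \right)} = \left(0 s - 4\right) s - 132 j = \left(0 - 4\right) s - 132 j = - 4 s - 132 j = - 132 j - 4 s$)
$- 8 \left(5 - 4\right) + Z{\left(-9,h \right)} = - 8 \left(5 - 4\right) - -2148 = - 8 \left(5 - 4\right) + \left(2112 + 36\right) = \left(-8\right) 1 + 2148 = -8 + 2148 = 2140$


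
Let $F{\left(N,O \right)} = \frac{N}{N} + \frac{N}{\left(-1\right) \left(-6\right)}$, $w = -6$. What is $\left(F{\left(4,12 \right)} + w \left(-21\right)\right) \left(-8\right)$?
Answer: $- \frac{3064}{3} \approx -1021.3$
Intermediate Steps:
$F{\left(N,O \right)} = 1 + \frac{N}{6}$
$\left(F{\left(4,12 \right)} + w \left(-21\right)\right) \left(-8\right) = \left(\left(1 + \frac{1}{6} \cdot 4\right) - -126\right) \left(-8\right) = \left(\left(1 + \frac{2}{3}\right) + 126\right) \left(-8\right) = \left(\frac{5}{3} + 126\right) \left(-8\right) = \frac{383}{3} \left(-8\right) = - \frac{3064}{3}$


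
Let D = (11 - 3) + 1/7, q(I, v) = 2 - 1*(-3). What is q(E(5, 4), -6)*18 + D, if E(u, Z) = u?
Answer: 687/7 ≈ 98.143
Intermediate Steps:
q(I, v) = 5 (q(I, v) = 2 + 3 = 5)
D = 57/7 (D = 8 + ⅐ = 57/7 ≈ 8.1429)
q(E(5, 4), -6)*18 + D = 5*18 + 57/7 = 90 + 57/7 = 687/7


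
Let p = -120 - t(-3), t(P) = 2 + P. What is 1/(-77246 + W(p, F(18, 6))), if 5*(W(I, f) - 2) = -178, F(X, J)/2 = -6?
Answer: -5/386398 ≈ -1.2940e-5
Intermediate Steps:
F(X, J) = -12 (F(X, J) = 2*(-6) = -12)
p = -119 (p = -120 - (2 - 3) = -120 - 1*(-1) = -120 + 1 = -119)
W(I, f) = -168/5 (W(I, f) = 2 + (⅕)*(-178) = 2 - 178/5 = -168/5)
1/(-77246 + W(p, F(18, 6))) = 1/(-77246 - 168/5) = 1/(-386398/5) = -5/386398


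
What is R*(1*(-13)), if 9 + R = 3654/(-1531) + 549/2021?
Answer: 447090462/3094151 ≈ 144.50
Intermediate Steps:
R = -34391574/3094151 (R = -9 + (3654/(-1531) + 549/2021) = -9 + (3654*(-1/1531) + 549*(1/2021)) = -9 + (-3654/1531 + 549/2021) = -9 - 6544215/3094151 = -34391574/3094151 ≈ -11.115)
R*(1*(-13)) = -34391574*(-13)/3094151 = -34391574/3094151*(-13) = 447090462/3094151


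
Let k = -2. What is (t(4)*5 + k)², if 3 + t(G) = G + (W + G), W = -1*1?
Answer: 324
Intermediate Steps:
W = -1
t(G) = -4 + 2*G (t(G) = -3 + (G + (-1 + G)) = -3 + (-1 + 2*G) = -4 + 2*G)
(t(4)*5 + k)² = ((-4 + 2*4)*5 - 2)² = ((-4 + 8)*5 - 2)² = (4*5 - 2)² = (20 - 2)² = 18² = 324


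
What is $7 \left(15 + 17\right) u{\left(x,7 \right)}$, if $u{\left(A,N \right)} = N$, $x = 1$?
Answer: $1568$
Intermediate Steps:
$7 \left(15 + 17\right) u{\left(x,7 \right)} = 7 \left(15 + 17\right) 7 = 7 \cdot 32 \cdot 7 = 224 \cdot 7 = 1568$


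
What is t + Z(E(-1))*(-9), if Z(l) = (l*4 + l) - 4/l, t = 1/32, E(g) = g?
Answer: 289/32 ≈ 9.0313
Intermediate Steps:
t = 1/32 ≈ 0.031250
Z(l) = -4/l + 5*l (Z(l) = (4*l + l) - 4/l = 5*l - 4/l = -4/l + 5*l)
t + Z(E(-1))*(-9) = 1/32 + (-4/(-1) + 5*(-1))*(-9) = 1/32 + (-4*(-1) - 5)*(-9) = 1/32 + (4 - 5)*(-9) = 1/32 - 1*(-9) = 1/32 + 9 = 289/32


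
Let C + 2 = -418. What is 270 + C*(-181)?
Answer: 76290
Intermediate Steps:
C = -420 (C = -2 - 418 = -420)
270 + C*(-181) = 270 - 420*(-181) = 270 + 76020 = 76290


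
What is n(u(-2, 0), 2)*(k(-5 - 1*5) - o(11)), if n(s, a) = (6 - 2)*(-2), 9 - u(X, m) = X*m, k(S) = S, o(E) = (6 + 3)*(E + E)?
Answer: 1664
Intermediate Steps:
o(E) = 18*E (o(E) = 9*(2*E) = 18*E)
u(X, m) = 9 - X*m
n(s, a) = -8 (n(s, a) = 4*(-2) = -8)
n(u(-2, 0), 2)*(k(-5 - 1*5) - o(11)) = -8*((-5 - 1*5) - 18*11) = -8*((-5 - 5) - 1*198) = -8*(-10 - 198) = -8*(-208) = 1664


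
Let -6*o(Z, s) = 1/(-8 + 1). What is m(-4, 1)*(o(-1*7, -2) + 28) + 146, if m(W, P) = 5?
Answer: 12017/42 ≈ 286.12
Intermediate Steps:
o(Z, s) = 1/42 (o(Z, s) = -1/(6*(-8 + 1)) = -⅙/(-7) = -⅙*(-⅐) = 1/42)
m(-4, 1)*(o(-1*7, -2) + 28) + 146 = 5*(1/42 + 28) + 146 = 5*(1177/42) + 146 = 5885/42 + 146 = 12017/42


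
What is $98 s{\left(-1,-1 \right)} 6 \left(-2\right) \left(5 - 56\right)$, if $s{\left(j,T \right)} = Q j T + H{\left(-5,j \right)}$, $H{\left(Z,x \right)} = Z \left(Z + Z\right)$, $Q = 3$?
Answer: $3178728$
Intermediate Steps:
$H{\left(Z,x \right)} = 2 Z^{2}$ ($H{\left(Z,x \right)} = Z 2 Z = 2 Z^{2}$)
$s{\left(j,T \right)} = 50 + 3 T j$ ($s{\left(j,T \right)} = 3 j T + 2 \left(-5\right)^{2} = 3 T j + 2 \cdot 25 = 3 T j + 50 = 50 + 3 T j$)
$98 s{\left(-1,-1 \right)} 6 \left(-2\right) \left(5 - 56\right) = 98 \left(50 + 3 \left(-1\right) \left(-1\right)\right) 6 \left(-2\right) \left(5 - 56\right) = 98 \left(50 + 3\right) 6 \left(-2\right) \left(5 - 56\right) = 98 \cdot 53 \cdot 6 \left(-2\right) \left(-51\right) = 98 \cdot 318 \left(-2\right) \left(-51\right) = 98 \left(-636\right) \left(-51\right) = \left(-62328\right) \left(-51\right) = 3178728$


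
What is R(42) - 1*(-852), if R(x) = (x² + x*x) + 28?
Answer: 4408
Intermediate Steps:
R(x) = 28 + 2*x² (R(x) = (x² + x²) + 28 = 2*x² + 28 = 28 + 2*x²)
R(42) - 1*(-852) = (28 + 2*42²) - 1*(-852) = (28 + 2*1764) + 852 = (28 + 3528) + 852 = 3556 + 852 = 4408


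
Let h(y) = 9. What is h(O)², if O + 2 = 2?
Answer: 81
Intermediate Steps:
O = 0 (O = -2 + 2 = 0)
h(O)² = 9² = 81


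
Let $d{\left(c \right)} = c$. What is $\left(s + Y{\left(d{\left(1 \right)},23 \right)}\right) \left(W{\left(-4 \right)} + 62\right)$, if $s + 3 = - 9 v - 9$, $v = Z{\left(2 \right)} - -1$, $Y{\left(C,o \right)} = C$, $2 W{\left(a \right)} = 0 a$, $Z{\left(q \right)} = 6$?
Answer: $-4588$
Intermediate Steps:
$W{\left(a \right)} = 0$ ($W{\left(a \right)} = \frac{0 a}{2} = \frac{1}{2} \cdot 0 = 0$)
$v = 7$ ($v = 6 - -1 = 6 + 1 = 7$)
$s = -75$ ($s = -3 - 72 = -75$)
$\left(s + Y{\left(d{\left(1 \right)},23 \right)}\right) \left(W{\left(-4 \right)} + 62\right) = \left(-75 + 1\right) \left(0 + 62\right) = \left(-74\right) 62 = -4588$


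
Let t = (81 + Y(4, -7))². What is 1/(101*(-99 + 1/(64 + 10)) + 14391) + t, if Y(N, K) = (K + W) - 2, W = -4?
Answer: 1503304090/325109 ≈ 4624.0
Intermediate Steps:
Y(N, K) = -6 + K (Y(N, K) = (K - 4) - 2 = (-4 + K) - 2 = -6 + K)
t = 4624 (t = (81 + (-6 - 7))² = (81 - 13)² = 68² = 4624)
1/(101*(-99 + 1/(64 + 10)) + 14391) + t = 1/(101*(-99 + 1/(64 + 10)) + 14391) + 4624 = 1/(101*(-99 + 1/74) + 14391) + 4624 = 1/(101*(-7325/74) + 14391) + 4624 = 1/(-739825/74 + 14391) + 4624 = 1/(325109/74) + 4624 = 74/325109 + 4624 = 1503304090/325109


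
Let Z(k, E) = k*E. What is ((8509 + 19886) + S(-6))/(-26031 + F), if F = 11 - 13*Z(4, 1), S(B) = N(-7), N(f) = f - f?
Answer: -28395/26072 ≈ -1.0891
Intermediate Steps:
N(f) = 0
S(B) = 0
Z(k, E) = E*k
F = -41 (F = 11 - 13*4 = 11 - 52 = -41)
((8509 + 19886) + S(-6))/(-26031 + F) = ((8509 + 19886) + 0)/(-26031 - 41) = (28395 + 0)/(-26072) = 28395*(-1/26072) = -28395/26072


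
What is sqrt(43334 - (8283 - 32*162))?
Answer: sqrt(40235) ≈ 200.59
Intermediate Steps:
sqrt(43334 - (8283 - 32*162)) = sqrt(43334 - (8283 - 5184)) = sqrt(43334 - 1*3099) = sqrt(43334 - 3099) = sqrt(40235)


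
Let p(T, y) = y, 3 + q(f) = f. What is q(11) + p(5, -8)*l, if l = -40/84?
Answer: 248/21 ≈ 11.810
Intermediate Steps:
q(f) = -3 + f
l = -10/21 (l = -40*1/84 = -10/21 ≈ -0.47619)
q(11) + p(5, -8)*l = (-3 + 11) - 8*(-10/21) = 8 + 80/21 = 248/21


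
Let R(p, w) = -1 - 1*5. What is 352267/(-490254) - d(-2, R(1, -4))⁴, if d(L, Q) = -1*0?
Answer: -352267/490254 ≈ -0.71854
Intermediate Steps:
R(p, w) = -6 (R(p, w) = -1 - 5 = -6)
d(L, Q) = 0
352267/(-490254) - d(-2, R(1, -4))⁴ = 352267/(-490254) - 1*0⁴ = 352267*(-1/490254) - 1*0 = -352267/490254 + 0 = -352267/490254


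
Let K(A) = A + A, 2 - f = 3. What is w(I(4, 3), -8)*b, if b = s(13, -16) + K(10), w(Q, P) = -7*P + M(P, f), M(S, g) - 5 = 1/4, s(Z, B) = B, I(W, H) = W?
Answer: 245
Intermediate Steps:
f = -1 (f = 2 - 1*3 = 2 - 3 = -1)
K(A) = 2*A
M(S, g) = 21/4 (M(S, g) = 5 + 1/4 = 5 + ¼ = 21/4)
w(Q, P) = 21/4 - 7*P (w(Q, P) = -7*P + 21/4 = 21/4 - 7*P)
b = 4 (b = -16 + 2*10 = -16 + 20 = 4)
w(I(4, 3), -8)*b = (21/4 - 7*(-8))*4 = (21/4 + 56)*4 = (245/4)*4 = 245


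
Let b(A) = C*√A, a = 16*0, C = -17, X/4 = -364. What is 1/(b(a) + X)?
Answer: -1/1456 ≈ -0.00068681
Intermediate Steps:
X = -1456 (X = 4*(-364) = -1456)
a = 0
b(A) = -17*√A
1/(b(a) + X) = 1/(-17*√0 - 1456) = 1/(-17*0 - 1456) = 1/(0 - 1456) = 1/(-1456) = -1/1456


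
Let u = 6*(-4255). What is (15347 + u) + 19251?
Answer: 9068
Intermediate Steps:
u = -25530
(15347 + u) + 19251 = (15347 - 25530) + 19251 = -10183 + 19251 = 9068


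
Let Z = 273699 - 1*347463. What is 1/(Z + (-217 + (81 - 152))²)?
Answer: 1/9180 ≈ 0.00010893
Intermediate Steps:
Z = -73764 (Z = 273699 - 347463 = -73764)
1/(Z + (-217 + (81 - 152))²) = 1/(-73764 + (-217 + (81 - 152))²) = 1/(-73764 + (-217 - 71)²) = 1/(-73764 + (-288)²) = 1/(-73764 + 82944) = 1/9180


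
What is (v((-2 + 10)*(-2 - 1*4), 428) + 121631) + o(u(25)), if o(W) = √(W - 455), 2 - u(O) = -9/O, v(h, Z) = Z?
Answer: 122059 + 2*I*√2829/5 ≈ 1.2206e+5 + 21.275*I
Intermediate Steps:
u(O) = 2 + 9/O (u(O) = 2 - (-9)/O = 2 + 9/O)
o(W) = √(-455 + W)
(v((-2 + 10)*(-2 - 1*4), 428) + 121631) + o(u(25)) = (428 + 121631) + √(-455 + (2 + 9/25)) = 122059 + √(-455 + (2 + 9*(1/25))) = 122059 + √(-455 + (2 + 9/25)) = 122059 + √(-455 + 59/25) = 122059 + √(-11316/25) = 122059 + 2*I*√2829/5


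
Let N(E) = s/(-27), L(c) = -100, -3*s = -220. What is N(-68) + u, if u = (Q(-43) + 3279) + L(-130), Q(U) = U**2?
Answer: 407048/81 ≈ 5025.3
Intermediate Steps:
s = 220/3 (s = -1/3*(-220) = 220/3 ≈ 73.333)
N(E) = -220/81 (N(E) = (220/3)/(-27) = (220/3)*(-1/27) = -220/81)
u = 5028 (u = ((-43)**2 + 3279) - 100 = (1849 + 3279) - 100 = 5128 - 100 = 5028)
N(-68) + u = -220/81 + 5028 = 407048/81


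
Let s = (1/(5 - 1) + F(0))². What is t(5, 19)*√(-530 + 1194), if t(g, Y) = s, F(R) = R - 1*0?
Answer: √166/8 ≈ 1.6105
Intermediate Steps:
F(R) = R (F(R) = R + 0 = R)
s = 1/16 (s = (1/(5 - 1) + 0)² = (1/4 + 0)² = (¼ + 0)² = (¼)² = 1/16 ≈ 0.062500)
t(g, Y) = 1/16
t(5, 19)*√(-530 + 1194) = √(-530 + 1194)/16 = √664/16 = (2*√166)/16 = √166/8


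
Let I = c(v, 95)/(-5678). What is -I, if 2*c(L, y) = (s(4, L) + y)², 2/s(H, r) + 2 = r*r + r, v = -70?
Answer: 52592707561/66175908976 ≈ 0.79474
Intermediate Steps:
s(H, r) = 2/(-2 + r + r²) (s(H, r) = 2/(-2 + (r*r + r)) = 2/(-2 + (r² + r)) = 2/(-2 + (r + r²)) = 2/(-2 + r + r²))
c(L, y) = (y + 2/(-2 + L + L²))²/2 (c(L, y) = (2/(-2 + L + L²) + y)²/2 = (y + 2/(-2 + L + L²))²/2)
I = -52592707561/66175908976 (I = ((95 + 2/(-2 - 70 + (-70)²))²/2)/(-5678) = ((95 + 2/(-2 - 70 + 4900))²/2)*(-1/5678) = ((95 + 2/4828)²/2)*(-1/5678) = ((95 + 2*(1/4828))²/2)*(-1/5678) = ((95 + 1/2414)²/2)*(-1/5678) = ((229331/2414)²/2)*(-1/5678) = ((½)*(52592707561/5827396))*(-1/5678) = (52592707561/11654792)*(-1/5678) = -52592707561/66175908976 ≈ -0.79474)
-I = -1*(-52592707561/66175908976) = 52592707561/66175908976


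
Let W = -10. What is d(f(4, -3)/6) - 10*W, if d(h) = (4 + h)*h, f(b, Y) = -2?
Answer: 889/9 ≈ 98.778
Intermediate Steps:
d(h) = h*(4 + h)
d(f(4, -3)/6) - 10*W = (-2/6)*(4 - 2/6) - 10*(-10) = (-2*⅙)*(4 - 2*⅙) + 100 = -(4 - ⅓)/3 + 100 = -⅓*11/3 + 100 = -11/9 + 100 = 889/9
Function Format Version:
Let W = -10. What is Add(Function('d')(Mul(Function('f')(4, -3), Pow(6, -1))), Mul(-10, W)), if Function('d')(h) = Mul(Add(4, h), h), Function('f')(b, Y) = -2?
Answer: Rational(889, 9) ≈ 98.778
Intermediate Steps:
Function('d')(h) = Mul(h, Add(4, h))
Add(Function('d')(Mul(Function('f')(4, -3), Pow(6, -1))), Mul(-10, W)) = Add(Mul(Mul(-2, Pow(6, -1)), Add(4, Mul(-2, Pow(6, -1)))), Mul(-10, -10)) = Add(Mul(Mul(-2, Rational(1, 6)), Add(4, Mul(-2, Rational(1, 6)))), 100) = Add(Mul(Rational(-1, 3), Add(4, Rational(-1, 3))), 100) = Add(Mul(Rational(-1, 3), Rational(11, 3)), 100) = Add(Rational(-11, 9), 100) = Rational(889, 9)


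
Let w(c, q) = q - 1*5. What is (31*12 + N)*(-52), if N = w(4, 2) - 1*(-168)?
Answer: -27924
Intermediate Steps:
w(c, q) = -5 + q (w(c, q) = q - 5 = -5 + q)
N = 165 (N = (-5 + 2) - 1*(-168) = -3 + 168 = 165)
(31*12 + N)*(-52) = (31*12 + 165)*(-52) = (372 + 165)*(-52) = 537*(-52) = -27924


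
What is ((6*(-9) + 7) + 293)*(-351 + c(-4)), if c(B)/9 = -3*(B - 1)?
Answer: -53136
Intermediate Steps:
c(B) = 27 - 27*B (c(B) = 9*(-3*(B - 1)) = 9*(-3*(-1 + B)) = 9*(3 - 3*B) = 27 - 27*B)
((6*(-9) + 7) + 293)*(-351 + c(-4)) = ((6*(-9) + 7) + 293)*(-351 + (27 - 27*(-4))) = ((-54 + 7) + 293)*(-351 + (27 + 108)) = (-47 + 293)*(-351 + 135) = 246*(-216) = -53136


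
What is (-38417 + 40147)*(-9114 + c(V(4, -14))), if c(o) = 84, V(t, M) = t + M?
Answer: -15621900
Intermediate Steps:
V(t, M) = M + t
(-38417 + 40147)*(-9114 + c(V(4, -14))) = (-38417 + 40147)*(-9114 + 84) = 1730*(-9030) = -15621900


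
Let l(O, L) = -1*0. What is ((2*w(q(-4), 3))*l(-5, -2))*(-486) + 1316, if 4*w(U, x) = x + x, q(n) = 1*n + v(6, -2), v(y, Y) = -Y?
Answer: 1316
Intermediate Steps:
q(n) = 2 + n (q(n) = 1*n - 1*(-2) = n + 2 = 2 + n)
w(U, x) = x/2 (w(U, x) = (x + x)/4 = (2*x)/4 = x/2)
l(O, L) = 0
((2*w(q(-4), 3))*l(-5, -2))*(-486) + 1316 = ((2*((1/2)*3))*0)*(-486) + 1316 = ((2*(3/2))*0)*(-486) + 1316 = (3*0)*(-486) + 1316 = 0*(-486) + 1316 = 0 + 1316 = 1316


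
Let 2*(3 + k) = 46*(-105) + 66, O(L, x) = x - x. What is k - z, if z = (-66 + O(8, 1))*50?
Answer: 915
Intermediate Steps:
O(L, x) = 0
z = -3300 (z = (-66 + 0)*50 = -66*50 = -3300)
k = -2385 (k = -3 + (46*(-105) + 66)/2 = -3 + (-4830 + 66)/2 = -3 + (½)*(-4764) = -3 - 2382 = -2385)
k - z = -2385 - 1*(-3300) = -2385 + 3300 = 915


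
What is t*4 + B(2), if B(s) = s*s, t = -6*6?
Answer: -140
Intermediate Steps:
t = -36
B(s) = s**2
t*4 + B(2) = -36*4 + 2**2 = -144 + 4 = -140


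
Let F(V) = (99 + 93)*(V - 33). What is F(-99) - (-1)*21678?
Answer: -3666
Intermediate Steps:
F(V) = -6336 + 192*V (F(V) = 192*(-33 + V) = -6336 + 192*V)
F(-99) - (-1)*21678 = (-6336 + 192*(-99)) - (-1)*21678 = (-6336 - 19008) - 1*(-21678) = -25344 + 21678 = -3666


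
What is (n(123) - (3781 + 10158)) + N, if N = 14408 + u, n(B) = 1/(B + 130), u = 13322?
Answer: 3489124/253 ≈ 13791.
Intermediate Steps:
n(B) = 1/(130 + B)
N = 27730 (N = 14408 + 13322 = 27730)
(n(123) - (3781 + 10158)) + N = (1/(130 + 123) - (3781 + 10158)) + 27730 = (1/253 - 1*13939) + 27730 = (1/253 - 13939) + 27730 = -3526566/253 + 27730 = 3489124/253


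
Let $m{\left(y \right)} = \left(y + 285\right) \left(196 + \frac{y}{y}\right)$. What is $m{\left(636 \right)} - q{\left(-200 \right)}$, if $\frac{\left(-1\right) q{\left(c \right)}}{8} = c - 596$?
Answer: $175069$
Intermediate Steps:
$q{\left(c \right)} = 4768 - 8 c$ ($q{\left(c \right)} = - 8 \left(c - 596\right) = - 8 \left(-596 + c\right) = 4768 - 8 c$)
$m{\left(y \right)} = 56145 + 197 y$ ($m{\left(y \right)} = \left(285 + y\right) \left(196 + 1\right) = \left(285 + y\right) 197 = 56145 + 197 y$)
$m{\left(636 \right)} - q{\left(-200 \right)} = \left(56145 + 197 \cdot 636\right) - \left(4768 - -1600\right) = \left(56145 + 125292\right) - \left(4768 + 1600\right) = 181437 - 6368 = 175069$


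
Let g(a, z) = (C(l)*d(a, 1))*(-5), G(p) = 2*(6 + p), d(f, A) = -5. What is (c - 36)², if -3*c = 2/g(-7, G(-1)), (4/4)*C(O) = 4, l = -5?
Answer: 29170801/22500 ≈ 1296.5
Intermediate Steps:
C(O) = 4
G(p) = 12 + 2*p
g(a, z) = 100 (g(a, z) = (4*(-5))*(-5) = -20*(-5) = 100)
c = -1/150 (c = -2/(3*100) = -⅓*1/50 = -1/150 ≈ -0.0066667)
(c - 36)² = (-1/150 - 36)² = (-5401/150)² = 29170801/22500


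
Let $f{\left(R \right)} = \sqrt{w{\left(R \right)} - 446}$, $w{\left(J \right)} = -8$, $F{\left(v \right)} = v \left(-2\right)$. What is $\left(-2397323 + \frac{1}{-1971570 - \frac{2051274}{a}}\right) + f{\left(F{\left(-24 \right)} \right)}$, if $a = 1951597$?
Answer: $- \frac{9224208831133845769}{3847712148564} + i \sqrt{454} \approx -2.3973 \cdot 10^{6} + 21.307 i$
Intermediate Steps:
$F{\left(v \right)} = - 2 v$
$f{\left(R \right)} = i \sqrt{454}$ ($f{\left(R \right)} = \sqrt{-8 - 446} = \sqrt{-454} = i \sqrt{454}$)
$\left(-2397323 + \frac{1}{-1971570 - \frac{2051274}{a}}\right) + f{\left(F{\left(-24 \right)} \right)} = \left(-2397323 + \frac{1}{-1971570 - \frac{2051274}{1951597}}\right) + i \sqrt{454} = \left(-2397323 + \frac{1}{- \frac{3847712148564}{1951597}}\right) + i \sqrt{454} = \left(-2397323 - \frac{1951597}{3847712148564}\right) + i \sqrt{454} = - \frac{9224208831133845769}{3847712148564} + i \sqrt{454}$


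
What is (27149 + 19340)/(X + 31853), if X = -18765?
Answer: 46489/13088 ≈ 3.5520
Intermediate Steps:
(27149 + 19340)/(X + 31853) = (27149 + 19340)/(-18765 + 31853) = 46489/13088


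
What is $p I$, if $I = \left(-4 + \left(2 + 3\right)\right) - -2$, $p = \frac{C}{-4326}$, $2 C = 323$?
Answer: $- \frac{323}{2884} \approx -0.112$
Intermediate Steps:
$C = \frac{323}{2}$ ($C = \frac{1}{2} \cdot 323 = \frac{323}{2} \approx 161.5$)
$p = - \frac{323}{8652}$ ($p = \frac{323}{2 \left(-4326\right)} = \frac{323}{2} \left(- \frac{1}{4326}\right) = - \frac{323}{8652} \approx -0.037332$)
$I = 3$ ($I = \left(-4 + 5\right) + 2 = 1 + 2 = 3$)
$p I = \left(- \frac{323}{8652}\right) 3 = - \frac{323}{2884}$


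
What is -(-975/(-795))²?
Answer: -4225/2809 ≈ -1.5041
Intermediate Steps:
-(-975/(-795))² = -(-975*(-1/795))² = -(65/53)² = -1*4225/2809 = -4225/2809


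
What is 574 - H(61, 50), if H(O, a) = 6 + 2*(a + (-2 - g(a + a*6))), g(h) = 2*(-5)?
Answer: 452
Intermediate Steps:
g(h) = -10
H(O, a) = 22 + 2*a (H(O, a) = 6 + 2*(a + (-2 - 1*(-10))) = 6 + 2*(a + (-2 + 10)) = 6 + 2*(a + 8) = 6 + 2*(8 + a) = 6 + (16 + 2*a) = 22 + 2*a)
574 - H(61, 50) = 574 - (22 + 2*50) = 574 - (22 + 100) = 574 - 1*122 = 574 - 122 = 452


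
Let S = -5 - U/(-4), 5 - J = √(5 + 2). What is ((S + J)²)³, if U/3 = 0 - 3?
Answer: 28199809/4096 + 1332315*√7/512 ≈ 13769.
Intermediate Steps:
U = -9 (U = 3*(0 - 3) = 3*(-3) = -9)
J = 5 - √7 (J = 5 - √(5 + 2) = 5 - √7 ≈ 2.3542)
S = -29/4 (S = -5 - (-9)/(-4) = -5 - (-9)*(-1)/4 = -5 - 1*9/4 = -5 - 9/4 = -29/4 ≈ -7.2500)
((S + J)²)³ = ((-29/4 + (5 - √7))²)³ = ((-9/4 - √7)²)³ = (-9/4 - √7)⁶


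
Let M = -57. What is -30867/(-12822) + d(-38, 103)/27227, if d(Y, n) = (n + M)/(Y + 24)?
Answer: 1960871919/814577386 ≈ 2.4072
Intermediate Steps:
d(Y, n) = (-57 + n)/(24 + Y) (d(Y, n) = (n - 57)/(Y + 24) = (-57 + n)/(24 + Y))
-30867/(-12822) + d(-38, 103)/27227 = -30867/(-12822) + ((-57 + 103)/(24 - 38))/27227 = -30867*(-1/12822) + (46/(-14))*(1/27227) = 10289/4274 - 1/14*46*(1/27227) = 10289/4274 - 23/7*1/27227 = 10289/4274 - 23/190589 = 1960871919/814577386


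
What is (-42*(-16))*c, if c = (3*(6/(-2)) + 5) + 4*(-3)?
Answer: -10752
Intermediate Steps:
c = -16 (c = (3*(6*(-½)) + 5) - 12 = (3*(-3) + 5) - 12 = (-9 + 5) - 12 = -4 - 12 = -16)
(-42*(-16))*c = -42*(-16)*(-16) = 672*(-16) = -10752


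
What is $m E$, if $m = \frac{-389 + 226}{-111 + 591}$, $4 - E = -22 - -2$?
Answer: $- \frac{163}{20} \approx -8.15$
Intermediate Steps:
$E = 24$ ($E = 4 - \left(-22 - -2\right) = 4 - \left(-22 + 2\right) = 4 - -20 = 4 + 20 = 24$)
$m = - \frac{163}{480} \approx -0.33958$
$m E = \left(- \frac{163}{480}\right) 24 = - \frac{163}{20}$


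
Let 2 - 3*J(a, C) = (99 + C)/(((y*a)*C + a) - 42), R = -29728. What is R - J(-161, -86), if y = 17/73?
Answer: -19671130769/661689 ≈ -29729.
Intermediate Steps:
y = 17/73 (y = 17*(1/73) = 17/73 ≈ 0.23288)
J(a, C) = ⅔ - (99 + C)/(3*(-42 + a + 17*C*a/73)) (J(a, C) = ⅔ - (99 + C)/(3*(((17*a/73)*C + a) - 42)) = ⅔ - (99 + C)/(3*((17*C*a/73 + a) - 42)) = ⅔ - (99 + C)/(3*((a + 17*C*a/73) - 42)) = ⅔ - (99 + C)/(3*(-42 + a + 17*C*a/73)))
R - J(-161, -86) = -29728 - (-13359 - 73*(-86) + 146*(-161) + 34*(-86)*(-161))/(3*(-3066 + 73*(-161) + 17*(-86)*(-161))) = -29728 - (-13359 + 6278 - 23506 + 470764)/(3*(-3066 - 11753 + 235382)) = -29728 - 440177/(3*220563) = -29728 - 1*440177/661689 = -29728 - 440177/661689 = -19671130769/661689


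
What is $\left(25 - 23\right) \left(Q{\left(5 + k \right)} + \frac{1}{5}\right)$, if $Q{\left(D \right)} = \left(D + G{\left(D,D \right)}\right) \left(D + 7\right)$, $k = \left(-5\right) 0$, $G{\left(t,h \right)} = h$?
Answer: $\frac{1202}{5} \approx 240.4$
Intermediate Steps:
$k = 0$
$Q{\left(D \right)} = 2 D \left(7 + D\right)$ ($Q{\left(D \right)} = \left(D + D\right) \left(D + 7\right) = 2 D \left(7 + D\right)$)
$\left(25 - 23\right) \left(Q{\left(5 + k \right)} + \frac{1}{5}\right) = \left(25 - 23\right) \left(2 \left(5 + 0\right) \left(7 + \left(5 + 0\right)\right) + \frac{1}{5}\right) = 2 \left(2 \cdot 5 \left(7 + 5\right) + \frac{1}{5}\right) = 2 \left(2 \cdot 5 \cdot 12 + \frac{1}{5}\right) = 2 \left(120 + \frac{1}{5}\right) = 2 \cdot \frac{601}{5} = \frac{1202}{5}$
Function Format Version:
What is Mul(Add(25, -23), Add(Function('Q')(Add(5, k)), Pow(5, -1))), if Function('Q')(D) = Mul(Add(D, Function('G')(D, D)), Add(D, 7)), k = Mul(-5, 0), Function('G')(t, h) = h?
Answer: Rational(1202, 5) ≈ 240.40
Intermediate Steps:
k = 0
Function('Q')(D) = Mul(2, D, Add(7, D)) (Function('Q')(D) = Mul(Add(D, D), Add(D, 7)) = Mul(Mul(2, D), Add(7, D)) = Mul(2, D, Add(7, D)))
Mul(Add(25, -23), Add(Function('Q')(Add(5, k)), Pow(5, -1))) = Mul(Add(25, -23), Add(Mul(2, Add(5, 0), Add(7, Add(5, 0))), Pow(5, -1))) = Mul(2, Add(Mul(2, 5, Add(7, 5)), Rational(1, 5))) = Mul(2, Add(Mul(2, 5, 12), Rational(1, 5))) = Mul(2, Add(120, Rational(1, 5))) = Mul(2, Rational(601, 5)) = Rational(1202, 5)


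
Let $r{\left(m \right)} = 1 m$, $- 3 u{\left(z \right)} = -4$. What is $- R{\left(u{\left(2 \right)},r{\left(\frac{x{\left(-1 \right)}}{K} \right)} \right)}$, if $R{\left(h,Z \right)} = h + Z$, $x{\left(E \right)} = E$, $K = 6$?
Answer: $- \frac{7}{6} \approx -1.1667$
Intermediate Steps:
$u{\left(z \right)} = \frac{4}{3}$ ($u{\left(z \right)} = \left(- \frac{1}{3}\right) \left(-4\right) = \frac{4}{3}$)
$r{\left(m \right)} = m$
$R{\left(h,Z \right)} = Z + h$
$- R{\left(u{\left(2 \right)},r{\left(\frac{x{\left(-1 \right)}}{K} \right)} \right)} = - (- \frac{1}{6} + \frac{4}{3}) = \left(-1\right) \frac{7}{6} = - \frac{7}{6}$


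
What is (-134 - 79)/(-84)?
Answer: 71/28 ≈ 2.5357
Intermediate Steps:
(-134 - 79)/(-84) = -1/84*(-213) = 71/28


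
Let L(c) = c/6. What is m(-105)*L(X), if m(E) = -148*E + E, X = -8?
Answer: -20580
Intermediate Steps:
m(E) = -147*E
L(c) = c/6 (L(c) = c*(⅙) = c/6)
m(-105)*L(X) = (-147*(-105))*((⅙)*(-8)) = 15435*(-4/3) = -20580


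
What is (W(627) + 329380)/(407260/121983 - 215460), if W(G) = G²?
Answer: -88133815347/26282049920 ≈ -3.3534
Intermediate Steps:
(W(627) + 329380)/(407260/121983 - 215460) = (627² + 329380)/(407260/121983 - 215460) = (393129 + 329380)/(407260*(1/121983) - 215460) = 722509/(407260/121983 - 215460) = 722509/(-26282049920/121983) = 722509*(-121983/26282049920) = -88133815347/26282049920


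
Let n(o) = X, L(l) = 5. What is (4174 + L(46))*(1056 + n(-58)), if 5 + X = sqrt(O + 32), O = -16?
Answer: 4408845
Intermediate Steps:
X = -1 (X = -5 + sqrt(-16 + 32) = -5 + sqrt(16) = -5 + 4 = -1)
n(o) = -1
(4174 + L(46))*(1056 + n(-58)) = (4174 + 5)*(1056 - 1) = 4179*1055 = 4408845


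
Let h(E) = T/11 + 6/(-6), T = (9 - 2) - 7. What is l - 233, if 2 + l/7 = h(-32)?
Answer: -254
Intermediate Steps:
T = 0 (T = 7 - 7 = 0)
h(E) = -1 (h(E) = 0/11 + 6/(-6) = 0*(1/11) + 6*(-⅙) = 0 - 1 = -1)
l = -21 (l = -14 + 7*(-1) = -14 - 7 = -21)
l - 233 = -21 - 233 = -254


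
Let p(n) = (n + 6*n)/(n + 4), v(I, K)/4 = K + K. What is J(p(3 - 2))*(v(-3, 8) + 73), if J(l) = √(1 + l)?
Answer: 274*√15/5 ≈ 212.24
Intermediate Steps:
v(I, K) = 8*K (v(I, K) = 4*(K + K) = 4*(2*K) = 8*K)
p(n) = 7*n/(4 + n) (p(n) = (7*n)/(4 + n) = 7*n/(4 + n))
J(p(3 - 2))*(v(-3, 8) + 73) = √(1 + 7*(3 - 2)/(4 + (3 - 2)))*(8*8 + 73) = √(1 + 7*1/(4 + 1))*(64 + 73) = √(1 + 7*1/5)*137 = √(1 + 7*1*(⅕))*137 = √(1 + 7/5)*137 = √(12/5)*137 = (2*√15/5)*137 = 274*√15/5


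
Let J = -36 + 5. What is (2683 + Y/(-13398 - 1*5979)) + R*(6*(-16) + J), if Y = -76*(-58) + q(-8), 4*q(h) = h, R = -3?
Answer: 59366722/19377 ≈ 3063.8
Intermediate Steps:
q(h) = h/4
J = -31
Y = 4406 (Y = -76*(-58) + (1/4)*(-8) = 4408 - 2 = 4406)
(2683 + Y/(-13398 - 1*5979)) + R*(6*(-16) + J) = (2683 + 4406/(-13398 - 1*5979)) - 3*(6*(-16) - 31) = (2683 + 4406/(-13398 - 5979)) - 3*(-96 - 31) = (2683 + 4406/(-19377)) - 3*(-127) = (2683 + 4406*(-1/19377)) + 381 = (2683 - 4406/19377) + 381 = 51984085/19377 + 381 = 59366722/19377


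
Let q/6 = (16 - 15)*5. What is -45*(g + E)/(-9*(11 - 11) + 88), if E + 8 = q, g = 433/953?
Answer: -962955/83864 ≈ -11.482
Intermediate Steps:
g = 433/953 (g = 433*(1/953) = 433/953 ≈ 0.45435)
q = 30 (q = 6*((16 - 15)*5) = 6*(1*5) = 6*5 = 30)
E = 22 (E = -8 + 30 = 22)
-45*(g + E)/(-9*(11 - 11) + 88) = -45*(433/953 + 22)/(-9*(11 - 11) + 88) = -962955/(953*(-9*0 + 88)) = -962955/(953*(0 + 88)) = -962955/(953*88) = -45*21399/83864 = -962955/83864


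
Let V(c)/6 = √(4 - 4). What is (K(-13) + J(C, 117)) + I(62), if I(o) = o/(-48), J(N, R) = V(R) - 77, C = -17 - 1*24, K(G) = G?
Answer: -2191/24 ≈ -91.292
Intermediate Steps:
V(c) = 0 (V(c) = 6*√(4 - 4) = 6*√0 = 6*0 = 0)
C = -41 (C = -17 - 24 = -41)
J(N, R) = -77 (J(N, R) = 0 - 77 = -77)
I(o) = -o/48 (I(o) = o*(-1/48) = -o/48)
(K(-13) + J(C, 117)) + I(62) = (-13 - 77) - 1/48*62 = -90 - 31/24 = -2191/24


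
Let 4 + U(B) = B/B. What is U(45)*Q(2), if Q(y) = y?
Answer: -6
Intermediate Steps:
U(B) = -3 (U(B) = -4 + B/B = -4 + 1 = -3)
U(45)*Q(2) = -3*2 = -6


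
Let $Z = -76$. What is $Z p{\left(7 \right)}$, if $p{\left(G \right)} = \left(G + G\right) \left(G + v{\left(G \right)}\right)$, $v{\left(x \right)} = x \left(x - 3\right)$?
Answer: $-37240$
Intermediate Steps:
$v{\left(x \right)} = x \left(-3 + x\right)$
$p{\left(G \right)} = 2 G \left(G + G \left(-3 + G\right)\right)$ ($p{\left(G \right)} = \left(G + G\right) \left(G + G \left(-3 + G\right)\right) = 2 G \left(G + G \left(-3 + G\right)\right)$)
$Z p{\left(7 \right)} = - 76 \cdot 2 \cdot 7^{2} \left(-2 + 7\right) = - 76 \cdot 2 \cdot 49 \cdot 5 = \left(-76\right) 490 = -37240$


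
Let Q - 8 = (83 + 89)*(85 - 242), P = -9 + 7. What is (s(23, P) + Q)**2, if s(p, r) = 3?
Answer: 728622049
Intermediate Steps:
P = -2
Q = -26996 (Q = 8 + (83 + 89)*(85 - 242) = 8 + 172*(-157) = 8 - 27004 = -26996)
(s(23, P) + Q)**2 = (3 - 26996)**2 = (-26993)**2 = 728622049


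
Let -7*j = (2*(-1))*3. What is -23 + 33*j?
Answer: 37/7 ≈ 5.2857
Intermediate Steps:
j = 6/7 (j = -2*(-1)*3/7 = -(-2)*3/7 = -⅐*(-6) = 6/7 ≈ 0.85714)
-23 + 33*j = -23 + 33*(6/7) = -23 + 198/7 = 37/7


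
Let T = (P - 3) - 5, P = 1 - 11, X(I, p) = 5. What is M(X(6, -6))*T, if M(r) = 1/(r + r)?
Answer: -9/5 ≈ -1.8000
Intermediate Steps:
P = -10
T = -18 (T = (-10 - 3) - 5 = -13 - 5 = -18)
M(r) = 1/(2*r)
M(X(6, -6))*T = ((½)/5)*(-18) = ((½)*(⅕))*(-18) = (⅒)*(-18) = -9/5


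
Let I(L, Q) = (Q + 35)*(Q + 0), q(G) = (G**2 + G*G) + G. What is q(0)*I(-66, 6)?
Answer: 0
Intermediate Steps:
q(G) = G + 2*G**2 (q(G) = (G**2 + G**2) + G = 2*G**2 + G = G + 2*G**2)
I(L, Q) = Q*(35 + Q) (I(L, Q) = (35 + Q)*Q = Q*(35 + Q))
q(0)*I(-66, 6) = (0*(1 + 2*0))*(6*(35 + 6)) = (0*(1 + 0))*(6*41) = (0*1)*246 = 0*246 = 0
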